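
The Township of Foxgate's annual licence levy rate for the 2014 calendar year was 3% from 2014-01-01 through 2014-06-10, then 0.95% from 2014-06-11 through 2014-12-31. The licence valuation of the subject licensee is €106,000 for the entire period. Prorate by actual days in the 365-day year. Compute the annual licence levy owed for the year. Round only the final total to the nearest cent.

2014-01-01 to 2014-06-10: 161 days at 3% → €106,000 × 3% × 161/365 = €1,402.6849
2014-06-11 to 2014-12-31: 204 days at 0.95% → €106,000 × 0.95% × 204/365 = €562.8164
Total = €1,965.5014

€1,965.50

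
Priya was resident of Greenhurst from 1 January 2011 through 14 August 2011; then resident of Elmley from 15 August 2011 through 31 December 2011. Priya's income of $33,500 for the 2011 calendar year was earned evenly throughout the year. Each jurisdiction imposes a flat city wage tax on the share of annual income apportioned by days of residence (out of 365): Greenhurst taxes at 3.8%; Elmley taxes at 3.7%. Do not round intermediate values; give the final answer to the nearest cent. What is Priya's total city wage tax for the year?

Greenhurst, 1 January – 14 August 2011: 226 days → $33,500 × 3.8% × 226/365 = $788.2137
Elmley, 15 August – 31 December 2011: 139 days → $33,500 × 3.7% × 139/365 = $472.0288
Total = $1,260.2425

$1,260.24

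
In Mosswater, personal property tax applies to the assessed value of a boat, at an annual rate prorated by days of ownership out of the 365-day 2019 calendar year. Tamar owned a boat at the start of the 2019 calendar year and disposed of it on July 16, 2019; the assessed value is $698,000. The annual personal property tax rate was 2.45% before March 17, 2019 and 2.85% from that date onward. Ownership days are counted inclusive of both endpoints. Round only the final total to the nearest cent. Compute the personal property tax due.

January 1 – March 16, 2019: 75 days at 2.45% → $698,000 × 2.45% × 75/365 = $3,513.9041
March 17 – July 16, 2019: 122 days at 2.85% → $698,000 × 2.85% × 122/365 = $6,649.1671
Total = $10,163.0712

$10,163.07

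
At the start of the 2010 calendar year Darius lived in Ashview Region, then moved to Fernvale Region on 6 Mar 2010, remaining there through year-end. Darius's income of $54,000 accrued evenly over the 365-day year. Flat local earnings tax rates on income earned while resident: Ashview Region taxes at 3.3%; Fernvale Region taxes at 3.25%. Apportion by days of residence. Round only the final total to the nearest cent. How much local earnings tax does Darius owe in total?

$1,759.73

Ashview Region, 1 Jan – 5 Mar 2010: 64 days → $54,000 × 3.3% × 64/365 = $312.4603
Fernvale Region, 6 Mar – 31 Dec 2010: 301 days → $54,000 × 3.25% × 301/365 = $1,447.2740
Total = $1,759.7342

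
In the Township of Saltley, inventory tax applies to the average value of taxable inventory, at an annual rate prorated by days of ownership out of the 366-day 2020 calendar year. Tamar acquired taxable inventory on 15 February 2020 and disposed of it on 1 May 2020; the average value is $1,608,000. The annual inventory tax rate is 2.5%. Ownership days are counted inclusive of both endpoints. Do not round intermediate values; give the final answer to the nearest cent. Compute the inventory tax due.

$8,457.38

Days held (15 February – 1 May 2020): 77 out of 366
Tax = $1,608,000 × 2.5% × 77/366 = $8,457.3770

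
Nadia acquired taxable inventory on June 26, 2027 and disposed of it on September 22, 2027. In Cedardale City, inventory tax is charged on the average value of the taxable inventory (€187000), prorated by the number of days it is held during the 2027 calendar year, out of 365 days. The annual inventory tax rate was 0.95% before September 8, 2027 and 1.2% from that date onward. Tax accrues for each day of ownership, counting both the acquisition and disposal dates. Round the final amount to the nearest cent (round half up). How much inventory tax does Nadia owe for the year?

June 26 – September 7, 2027: 74 days at 0.95% → €187000 × 0.95% × 74/365 = €360.1671
September 8 – September 22, 2027: 15 days at 1.2% → €187000 × 1.2% × 15/365 = €92.2192
Total = €452.3863

€452.39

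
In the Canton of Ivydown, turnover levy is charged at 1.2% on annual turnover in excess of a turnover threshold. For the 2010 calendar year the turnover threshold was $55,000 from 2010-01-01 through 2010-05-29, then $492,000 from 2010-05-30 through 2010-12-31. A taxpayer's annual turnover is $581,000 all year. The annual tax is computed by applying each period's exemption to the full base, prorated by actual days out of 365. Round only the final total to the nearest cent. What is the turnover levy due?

2010-01-01 to 2010-05-29: 149 days, exemption $55,000 → ($581,000 − $55,000) × 1.2% × 149/365 = $2,576.6795
2010-05-30 to 2010-12-31: 216 days, exemption $492,000 → ($581,000 − $492,000) × 1.2% × 216/365 = $632.0219
Total = $3,208.7014

$3,208.70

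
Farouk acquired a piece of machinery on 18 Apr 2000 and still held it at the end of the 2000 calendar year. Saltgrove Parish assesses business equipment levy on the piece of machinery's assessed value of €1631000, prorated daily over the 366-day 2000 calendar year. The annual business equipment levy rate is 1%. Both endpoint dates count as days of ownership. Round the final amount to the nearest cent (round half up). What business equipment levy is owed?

Days held (18 Apr – 31 Dec 2000): 258 out of 366
Tax = €1631000 × 1% × 258/366 = €11497.2131

€11497.21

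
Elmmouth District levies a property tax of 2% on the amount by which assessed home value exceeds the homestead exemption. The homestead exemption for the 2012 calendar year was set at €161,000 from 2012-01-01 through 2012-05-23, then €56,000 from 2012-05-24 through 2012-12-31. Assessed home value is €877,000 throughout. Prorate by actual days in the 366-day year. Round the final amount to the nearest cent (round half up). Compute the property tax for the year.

2012-01-01 to 2012-05-23: 144 days, exemption €161,000 → (€877,000 − €161,000) × 2% × 144/366 = €5,634.0984
2012-05-24 to 2012-12-31: 222 days, exemption €56,000 → (€877,000 − €56,000) × 2% × 222/366 = €9,959.6721
Total = €15,593.7705

€15,593.77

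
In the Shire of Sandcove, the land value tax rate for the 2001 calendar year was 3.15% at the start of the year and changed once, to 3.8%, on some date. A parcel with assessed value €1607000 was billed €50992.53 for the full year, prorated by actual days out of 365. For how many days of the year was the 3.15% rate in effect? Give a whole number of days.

Let d = days at the first rate; then 365 − d days at the second rate.
€1607000 × [3.15%·d + 3.8%·(365−d)] / 365 = €50992.53
Solving gives d = 352, so the new rate took effect on 19 Dec 2001.

352 days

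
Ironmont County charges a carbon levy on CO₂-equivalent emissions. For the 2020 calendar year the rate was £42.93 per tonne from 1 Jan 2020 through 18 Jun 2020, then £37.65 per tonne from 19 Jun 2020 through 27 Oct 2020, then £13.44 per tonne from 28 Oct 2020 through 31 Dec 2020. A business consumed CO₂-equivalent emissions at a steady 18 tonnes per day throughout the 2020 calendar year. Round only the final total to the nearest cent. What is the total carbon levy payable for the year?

1 Jan – 18 Jun 2020: 170 days × 18 tonnes/day = 3,060 tonnes at £42.93/tonne → £131365.80
19 Jun – 27 Oct 2020: 131 days × 18 tonnes/day = 2,358 tonnes at £37.65/tonne → £88778.70
28 Oct – 31 Dec 2020: 65 days × 18 tonnes/day = 1,170 tonnes at £13.44/tonne → £15724.80

£235869.30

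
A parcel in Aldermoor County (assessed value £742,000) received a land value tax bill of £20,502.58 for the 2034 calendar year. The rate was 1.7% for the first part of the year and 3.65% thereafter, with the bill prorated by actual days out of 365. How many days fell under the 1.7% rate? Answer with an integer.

166 days

Let d = days at the first rate; then 365 − d days at the second rate.
£742,000 × [1.7%·d + 3.65%·(365−d)] / 365 = £20,502.58
Solving gives d = 166, so the new rate took effect on 16 Jun 2034.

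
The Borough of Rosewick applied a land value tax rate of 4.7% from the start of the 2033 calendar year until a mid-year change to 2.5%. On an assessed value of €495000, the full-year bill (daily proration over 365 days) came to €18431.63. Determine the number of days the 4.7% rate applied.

203 days

Let d = days at the first rate; then 365 − d days at the second rate.
€495000 × [4.7%·d + 2.5%·(365−d)] / 365 = €18431.63
Solving gives d = 203, so the new rate took effect on 23 July 2033.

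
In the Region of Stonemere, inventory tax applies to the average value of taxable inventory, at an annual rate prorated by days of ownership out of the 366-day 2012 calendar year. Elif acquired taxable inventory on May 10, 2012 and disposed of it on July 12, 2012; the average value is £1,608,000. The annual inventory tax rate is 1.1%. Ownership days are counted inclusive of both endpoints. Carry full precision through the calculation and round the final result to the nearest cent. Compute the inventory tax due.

Days held (May 10 – July 12, 2012): 64 out of 366
Tax = £1,608,000 × 1.1% × 64/366 = £3,092.9836

£3,092.98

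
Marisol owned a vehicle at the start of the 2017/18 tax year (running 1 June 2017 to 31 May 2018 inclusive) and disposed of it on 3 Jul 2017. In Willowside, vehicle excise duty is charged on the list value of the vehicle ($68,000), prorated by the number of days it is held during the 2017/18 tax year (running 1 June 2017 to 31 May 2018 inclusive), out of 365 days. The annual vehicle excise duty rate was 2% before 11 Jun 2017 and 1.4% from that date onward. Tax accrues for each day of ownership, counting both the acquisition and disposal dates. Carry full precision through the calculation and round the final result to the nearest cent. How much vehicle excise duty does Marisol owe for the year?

1 Jun – 10 Jun 2017: 10 days at 2% → $68,000 × 2% × 10/365 = $37.2603
11 Jun – 3 Jul 2017: 23 days at 1.4% → $68,000 × 1.4% × 23/365 = $59.9890
Total = $97.2493

$97.25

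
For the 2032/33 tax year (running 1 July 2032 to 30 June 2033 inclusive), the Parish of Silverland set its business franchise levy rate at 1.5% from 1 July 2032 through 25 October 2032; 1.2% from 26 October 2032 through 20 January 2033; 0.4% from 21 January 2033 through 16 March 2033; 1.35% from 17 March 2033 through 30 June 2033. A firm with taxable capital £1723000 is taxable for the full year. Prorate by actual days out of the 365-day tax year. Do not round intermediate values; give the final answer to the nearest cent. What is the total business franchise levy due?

1 July – 25 October 2032: 117 days at 1.5% → £1723000 × 1.5% × 117/365 = £8284.5616
26 October 2032 – 20 January 2033: 87 days at 1.2% → £1723000 × 1.2% × 87/365 = £4928.2521
21 January – 16 March 2033: 55 days at 0.4% → £1723000 × 0.4% × 55/365 = £1038.5205
17 March – 30 June 2033: 106 days at 1.35% → £1723000 × 1.35% × 106/365 = £6755.1041
Total = £21006.4384

£21006.44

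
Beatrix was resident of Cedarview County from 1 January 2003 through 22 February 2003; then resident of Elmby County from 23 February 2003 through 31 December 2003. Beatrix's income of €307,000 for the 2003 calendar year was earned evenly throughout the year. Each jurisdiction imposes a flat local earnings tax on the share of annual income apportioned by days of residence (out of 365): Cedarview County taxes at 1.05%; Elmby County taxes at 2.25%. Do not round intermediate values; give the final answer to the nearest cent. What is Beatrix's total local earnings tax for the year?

Cedarview County, 1 January – 22 February 2003: 53 days → €307,000 × 1.05% × 53/365 = €468.0699
Elmby County, 23 February – 31 December 2003: 312 days → €307,000 × 2.25% × 312/365 = €5,904.4932
Total = €6,372.5630

€6,372.56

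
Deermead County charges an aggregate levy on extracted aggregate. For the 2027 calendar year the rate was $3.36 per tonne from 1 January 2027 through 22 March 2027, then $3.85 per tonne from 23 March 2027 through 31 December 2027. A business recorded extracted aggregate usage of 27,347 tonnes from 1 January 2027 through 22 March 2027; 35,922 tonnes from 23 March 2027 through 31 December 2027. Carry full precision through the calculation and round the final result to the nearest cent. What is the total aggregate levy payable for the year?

$230185.62

1 January – 22 March 2027: 27,347 tonnes at $3.36/tonne → $91885.92
23 March – 31 December 2027: 35,922 tonnes at $3.85/tonne → $138299.70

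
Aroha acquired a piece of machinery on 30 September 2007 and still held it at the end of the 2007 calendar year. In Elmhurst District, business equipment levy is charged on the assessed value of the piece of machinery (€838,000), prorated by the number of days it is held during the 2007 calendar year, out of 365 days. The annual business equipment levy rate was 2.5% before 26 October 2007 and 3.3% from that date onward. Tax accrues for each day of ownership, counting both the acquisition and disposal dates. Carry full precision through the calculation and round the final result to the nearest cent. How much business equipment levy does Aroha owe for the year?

€6,568.54

30 September – 25 October 2007: 26 days at 2.5% → €838,000 × 2.5% × 26/365 = €1,492.3288
26 October – 31 December 2007: 67 days at 3.3% → €838,000 × 3.3% × 67/365 = €5,076.2137
Total = €6,568.5425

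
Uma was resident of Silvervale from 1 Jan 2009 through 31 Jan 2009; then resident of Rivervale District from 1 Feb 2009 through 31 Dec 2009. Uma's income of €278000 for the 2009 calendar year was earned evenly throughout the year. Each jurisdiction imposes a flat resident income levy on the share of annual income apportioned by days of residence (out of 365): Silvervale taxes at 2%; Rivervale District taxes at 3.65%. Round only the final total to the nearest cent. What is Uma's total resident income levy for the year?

Silvervale, 1 Jan – 31 Jan 2009: 31 days → €278000 × 2% × 31/365 = €472.2192
Rivervale District, 1 Feb – 31 Dec 2009: 334 days → €278000 × 3.65% × 334/365 = €9285.2000
Total = €9757.4192

€9757.42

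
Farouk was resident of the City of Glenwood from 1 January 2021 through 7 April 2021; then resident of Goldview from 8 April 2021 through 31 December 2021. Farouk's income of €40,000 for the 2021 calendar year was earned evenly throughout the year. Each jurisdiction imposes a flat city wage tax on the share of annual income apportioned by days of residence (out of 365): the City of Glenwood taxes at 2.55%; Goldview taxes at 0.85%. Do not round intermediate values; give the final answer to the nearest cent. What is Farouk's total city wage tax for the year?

€520.71

The City of Glenwood, 1 January – 7 April 2021: 97 days → €40,000 × 2.55% × 97/365 = €271.0685
Goldview, 8 April – 31 December 2021: 268 days → €40,000 × 0.85% × 268/365 = €249.6438
Total = €520.7123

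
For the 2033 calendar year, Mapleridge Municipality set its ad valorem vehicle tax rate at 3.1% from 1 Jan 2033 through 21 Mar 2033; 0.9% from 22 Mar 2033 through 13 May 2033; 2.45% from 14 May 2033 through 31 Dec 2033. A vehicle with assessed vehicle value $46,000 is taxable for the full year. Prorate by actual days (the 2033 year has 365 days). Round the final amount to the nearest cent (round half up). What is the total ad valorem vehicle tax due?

$1,089.00

1 Jan – 21 Mar 2033: 80 days at 3.1% → $46,000 × 3.1% × 80/365 = $312.5479
22 Mar – 13 May 2033: 53 days at 0.9% → $46,000 × 0.9% × 53/365 = $60.1151
14 May – 31 Dec 2033: 232 days at 2.45% → $46,000 × 2.45% × 232/365 = $716.3397
Total = $1,089.0027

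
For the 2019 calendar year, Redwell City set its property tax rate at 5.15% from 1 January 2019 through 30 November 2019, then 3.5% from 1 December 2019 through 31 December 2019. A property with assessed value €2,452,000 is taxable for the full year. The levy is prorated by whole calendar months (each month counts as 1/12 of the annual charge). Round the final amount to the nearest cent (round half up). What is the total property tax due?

€122,906.50

1 January – 30 November 2019: 11 months at 5.15% → €2,452,000 × 5.15% × 11/12 = €115,754.8333
1 December – 31 December 2019: 1 month at 3.5% → €2,452,000 × 3.5% × 1/12 = €7,151.6667
Total = €122,906.5000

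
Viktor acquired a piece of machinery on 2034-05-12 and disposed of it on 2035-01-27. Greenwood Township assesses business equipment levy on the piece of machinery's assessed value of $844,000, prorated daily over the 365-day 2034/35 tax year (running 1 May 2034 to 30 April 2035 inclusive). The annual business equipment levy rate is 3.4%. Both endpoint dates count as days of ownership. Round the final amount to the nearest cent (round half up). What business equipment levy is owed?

Days held (2034-05-12 to 2035-01-27): 261 out of 365
Tax = $844,000 × 3.4% × 261/365 = $20,519.6055

$20,519.61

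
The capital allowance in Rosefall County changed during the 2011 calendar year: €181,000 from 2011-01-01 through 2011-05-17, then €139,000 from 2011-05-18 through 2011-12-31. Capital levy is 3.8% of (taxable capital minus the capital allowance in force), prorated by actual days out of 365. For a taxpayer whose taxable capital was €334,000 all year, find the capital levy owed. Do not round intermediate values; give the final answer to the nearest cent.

2011-01-01 to 2011-05-17: 137 days, exemption €181,000 → (€334,000 − €181,000) × 3.8% × 137/365 = €2,182.2411
2011-05-18 to 2011-12-31: 228 days, exemption €139,000 → (€334,000 − €139,000) × 3.8% × 228/365 = €4,628.7123
Total = €6,810.9534

€6,810.95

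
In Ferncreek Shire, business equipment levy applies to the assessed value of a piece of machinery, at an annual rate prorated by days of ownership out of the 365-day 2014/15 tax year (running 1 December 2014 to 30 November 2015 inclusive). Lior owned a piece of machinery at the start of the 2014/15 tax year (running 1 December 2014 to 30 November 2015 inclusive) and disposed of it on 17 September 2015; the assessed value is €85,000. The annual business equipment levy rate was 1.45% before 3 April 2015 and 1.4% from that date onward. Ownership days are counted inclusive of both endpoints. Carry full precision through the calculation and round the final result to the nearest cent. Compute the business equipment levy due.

1 December 2014 – 2 April 2015: 123 days at 1.45% → €85,000 × 1.45% × 123/365 = €415.3356
3 April – 17 September 2015: 168 days at 1.4% → €85,000 × 1.4% × 168/365 = €547.7260
Total = €963.0616

€963.06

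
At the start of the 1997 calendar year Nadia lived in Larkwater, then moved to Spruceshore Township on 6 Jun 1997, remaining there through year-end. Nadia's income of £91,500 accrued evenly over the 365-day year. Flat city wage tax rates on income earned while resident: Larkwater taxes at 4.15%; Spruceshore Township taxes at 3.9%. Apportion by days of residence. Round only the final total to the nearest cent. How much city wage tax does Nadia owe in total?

£3,666.27

Larkwater, 1 Jan – 5 Jun 1997: 156 days → £91,500 × 4.15% × 156/365 = £1,622.9342
Spruceshore Township, 6 Jun – 31 Dec 1997: 209 days → £91,500 × 3.9% × 209/365 = £2,043.3329
Total = £3,666.2671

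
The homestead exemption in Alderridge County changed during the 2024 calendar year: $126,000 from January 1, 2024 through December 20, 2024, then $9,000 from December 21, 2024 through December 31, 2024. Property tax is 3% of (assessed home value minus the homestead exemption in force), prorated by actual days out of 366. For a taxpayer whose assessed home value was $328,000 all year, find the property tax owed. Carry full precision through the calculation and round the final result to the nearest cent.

$6,165.49

January 1 – December 20, 2024: 355 days, exemption $126,000 → ($328,000 − $126,000) × 3% × 355/366 = $5,877.8689
December 21 – December 31, 2024: 11 days, exemption $9,000 → ($328,000 − $9,000) × 3% × 11/366 = $287.6230
Total = $6,165.4918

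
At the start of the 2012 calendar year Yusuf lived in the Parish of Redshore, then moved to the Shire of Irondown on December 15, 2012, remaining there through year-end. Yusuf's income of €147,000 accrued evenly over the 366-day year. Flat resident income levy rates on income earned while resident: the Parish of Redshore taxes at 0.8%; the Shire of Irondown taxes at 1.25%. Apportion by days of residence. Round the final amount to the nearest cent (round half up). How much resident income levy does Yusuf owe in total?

The Parish of Redshore, January 1 – December 14, 2012: 349 days → €147,000 × 0.8% × 349/366 = €1,121.3770
The Shire of Irondown, December 15 – December 31, 2012: 17 days → €147,000 × 1.25% × 17/366 = €85.3484
Total = €1,206.7254

€1,206.73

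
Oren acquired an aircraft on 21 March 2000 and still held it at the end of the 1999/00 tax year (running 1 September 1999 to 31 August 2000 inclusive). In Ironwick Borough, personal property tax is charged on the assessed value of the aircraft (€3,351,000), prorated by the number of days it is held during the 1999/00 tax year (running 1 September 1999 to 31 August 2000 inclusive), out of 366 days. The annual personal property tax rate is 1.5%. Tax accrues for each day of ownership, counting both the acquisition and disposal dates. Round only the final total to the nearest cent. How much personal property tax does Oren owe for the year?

Days held (21 March – 31 August 2000): 164 out of 366
Tax = €3,351,000 × 1.5% × 164/366 = €22,523.1148

€22,523.11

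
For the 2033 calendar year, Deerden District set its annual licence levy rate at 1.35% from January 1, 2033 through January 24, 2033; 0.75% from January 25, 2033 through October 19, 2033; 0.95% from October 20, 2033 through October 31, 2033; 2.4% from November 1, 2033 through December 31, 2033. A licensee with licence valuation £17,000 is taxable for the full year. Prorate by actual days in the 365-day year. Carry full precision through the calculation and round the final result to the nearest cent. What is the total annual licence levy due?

January 1 – January 24, 2033: 24 days at 1.35% → £17,000 × 1.35% × 24/365 = £15.0904
January 25 – October 19, 2033: 268 days at 0.75% → £17,000 × 0.75% × 268/365 = £93.6164
October 20 – October 31, 2033: 12 days at 0.95% → £17,000 × 0.95% × 12/365 = £5.3096
November 1 – December 31, 2033: 61 days at 2.4% → £17,000 × 2.4% × 61/365 = £68.1863
Total = £182.2027

£182.20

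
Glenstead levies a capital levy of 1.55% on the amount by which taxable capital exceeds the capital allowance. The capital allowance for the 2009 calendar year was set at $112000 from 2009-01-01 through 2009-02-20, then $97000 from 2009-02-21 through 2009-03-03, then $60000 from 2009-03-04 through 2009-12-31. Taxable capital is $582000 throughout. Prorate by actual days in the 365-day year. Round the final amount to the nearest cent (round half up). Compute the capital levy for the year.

$7961.10

2009-01-01 to 2009-02-20: 51 days, exemption $112000 → ($582000 − $112000) × 1.55% × 51/365 = $1017.9041
2009-02-21 to 2009-03-03: 11 days, exemption $97000 → ($582000 − $97000) × 1.55% × 11/365 = $226.5548
2009-03-04 to 2009-12-31: 303 days, exemption $60000 → ($582000 − $60000) × 1.55% × 303/365 = $6716.6384
Total = $7961.0973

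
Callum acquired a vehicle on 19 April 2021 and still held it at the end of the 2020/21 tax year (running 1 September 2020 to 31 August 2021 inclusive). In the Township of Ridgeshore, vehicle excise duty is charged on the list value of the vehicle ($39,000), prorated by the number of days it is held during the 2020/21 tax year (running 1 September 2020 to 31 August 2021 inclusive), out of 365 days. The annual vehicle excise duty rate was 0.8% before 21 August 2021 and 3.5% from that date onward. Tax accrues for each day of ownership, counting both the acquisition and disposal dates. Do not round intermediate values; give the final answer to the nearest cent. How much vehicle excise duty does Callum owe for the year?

$147.13

19 April – 20 August 2021: 124 days at 0.8% → $39,000 × 0.8% × 124/365 = $105.9945
21 August – 31 August 2021: 11 days at 3.5% → $39,000 × 3.5% × 11/365 = $41.1370
Total = $147.1315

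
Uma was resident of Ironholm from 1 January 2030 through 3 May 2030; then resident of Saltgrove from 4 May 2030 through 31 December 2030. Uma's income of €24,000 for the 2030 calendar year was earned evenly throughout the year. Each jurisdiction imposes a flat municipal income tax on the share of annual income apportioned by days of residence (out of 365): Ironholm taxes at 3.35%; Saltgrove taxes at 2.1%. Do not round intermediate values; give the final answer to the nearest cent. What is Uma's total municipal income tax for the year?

Ironholm, 1 January – 3 May 2030: 123 days → €24,000 × 3.35% × 123/365 = €270.9370
Saltgrove, 4 May – 31 December 2030: 242 days → €24,000 × 2.1% × 242/365 = €334.1589
Total = €605.0959

€605.10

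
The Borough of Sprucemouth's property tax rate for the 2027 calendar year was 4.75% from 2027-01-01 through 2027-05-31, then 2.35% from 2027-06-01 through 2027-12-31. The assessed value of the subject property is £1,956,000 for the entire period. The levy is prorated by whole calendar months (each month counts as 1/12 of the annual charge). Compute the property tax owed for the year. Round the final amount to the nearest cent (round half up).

2027-01-01 to 2027-05-31: 5 months at 4.75% → £1,956,000 × 4.75% × 5/12 = £38,712.5000
2027-06-01 to 2027-12-31: 7 months at 2.35% → £1,956,000 × 2.35% × 7/12 = £26,813.5000
Total = £65,526.0000

£65,526.00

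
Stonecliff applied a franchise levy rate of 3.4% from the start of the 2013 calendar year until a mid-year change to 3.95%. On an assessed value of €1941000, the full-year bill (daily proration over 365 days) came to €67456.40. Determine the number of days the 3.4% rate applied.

Let d = days at the first rate; then 365 − d days at the second rate.
€1941000 × [3.4%·d + 3.95%·(365−d)] / 365 = €67456.40
Solving gives d = 315, so the new rate took effect on 12 Nov 2013.

315 days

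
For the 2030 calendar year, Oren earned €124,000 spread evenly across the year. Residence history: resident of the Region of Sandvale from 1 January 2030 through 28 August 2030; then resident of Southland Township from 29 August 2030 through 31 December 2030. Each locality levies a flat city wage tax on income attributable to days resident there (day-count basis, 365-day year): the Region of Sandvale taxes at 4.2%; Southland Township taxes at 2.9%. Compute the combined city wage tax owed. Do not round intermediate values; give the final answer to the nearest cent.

The Region of Sandvale, 1 January – 28 August 2030: 240 days → €124,000 × 4.2% × 240/365 = €3,424.4384
Southland Township, 29 August – 31 December 2030: 125 days → €124,000 × 2.9% × 125/365 = €1,231.5068
Total = €4,655.9452

€4,655.95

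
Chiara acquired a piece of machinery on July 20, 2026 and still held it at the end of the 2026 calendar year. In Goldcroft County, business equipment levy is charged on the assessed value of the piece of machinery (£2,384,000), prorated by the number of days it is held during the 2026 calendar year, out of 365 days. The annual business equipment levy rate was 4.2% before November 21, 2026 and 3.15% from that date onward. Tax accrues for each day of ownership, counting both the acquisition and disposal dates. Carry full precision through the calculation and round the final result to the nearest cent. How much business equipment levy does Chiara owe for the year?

£42,451.53

July 20 – November 20, 2026: 124 days at 4.2% → £2,384,000 × 4.2% × 124/365 = £34,016.0877
November 21 – December 31, 2026: 41 days at 3.15% → £2,384,000 × 3.15% × 41/365 = £8,435.4411
Total = £42,451.5288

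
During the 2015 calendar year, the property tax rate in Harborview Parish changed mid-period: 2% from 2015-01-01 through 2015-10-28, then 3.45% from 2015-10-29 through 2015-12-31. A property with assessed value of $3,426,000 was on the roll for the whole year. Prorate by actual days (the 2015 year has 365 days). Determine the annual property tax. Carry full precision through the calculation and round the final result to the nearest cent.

$77,230.49

2015-01-01 to 2015-10-28: 301 days at 2% → $3,426,000 × 2% × 301/365 = $56,505.5342
2015-10-29 to 2015-12-31: 64 days at 3.45% → $3,426,000 × 3.45% × 64/365 = $20,724.9534
Total = $77,230.4877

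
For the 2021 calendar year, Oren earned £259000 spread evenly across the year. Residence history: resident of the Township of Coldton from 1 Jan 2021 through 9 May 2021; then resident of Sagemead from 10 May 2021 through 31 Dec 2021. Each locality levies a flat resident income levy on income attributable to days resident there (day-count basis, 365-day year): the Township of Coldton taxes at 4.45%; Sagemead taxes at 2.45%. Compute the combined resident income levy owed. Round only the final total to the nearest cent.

The Township of Coldton, 1 Jan – 9 May 2021: 129 days → £259000 × 4.45% × 129/365 = £4073.3959
Sagemead, 10 May – 31 Dec 2021: 236 days → £259000 × 2.45% × 236/365 = £4102.8438
Total = £8176.2397

£8176.24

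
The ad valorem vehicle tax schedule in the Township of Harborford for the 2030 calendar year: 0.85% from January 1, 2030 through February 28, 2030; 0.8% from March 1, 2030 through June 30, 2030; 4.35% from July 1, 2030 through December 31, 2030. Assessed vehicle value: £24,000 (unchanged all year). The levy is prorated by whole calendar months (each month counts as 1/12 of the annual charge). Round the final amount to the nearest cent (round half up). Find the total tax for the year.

£620.00

January 1 – February 28, 2030: 2 months at 0.85% → £24,000 × 0.85% × 2/12 = £34.0000
March 1 – June 30, 2030: 4 months at 0.8% → £24,000 × 0.8% × 4/12 = £64.0000
July 1 – December 31, 2030: 6 months at 4.35% → £24,000 × 4.35% × 6/12 = £522.0000
Total = £620.0000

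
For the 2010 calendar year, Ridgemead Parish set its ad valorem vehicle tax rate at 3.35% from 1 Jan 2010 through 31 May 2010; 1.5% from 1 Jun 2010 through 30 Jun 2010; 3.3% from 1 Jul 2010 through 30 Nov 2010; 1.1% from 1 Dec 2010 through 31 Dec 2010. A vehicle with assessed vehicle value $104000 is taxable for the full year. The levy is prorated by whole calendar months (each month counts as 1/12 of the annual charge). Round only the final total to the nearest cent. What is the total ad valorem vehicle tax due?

1 Jan – 31 May 2010: 5 months at 3.35% → $104000 × 3.35% × 5/12 = $1451.6667
1 Jun – 30 Jun 2010: 1 month at 1.5% → $104000 × 1.5% × 1/12 = $130.0000
1 Jul – 30 Nov 2010: 5 months at 3.3% → $104000 × 3.3% × 5/12 = $1430.0000
1 Dec – 31 Dec 2010: 1 month at 1.1% → $104000 × 1.1% × 1/12 = $95.3333
Total = $3107.0000

$3107.00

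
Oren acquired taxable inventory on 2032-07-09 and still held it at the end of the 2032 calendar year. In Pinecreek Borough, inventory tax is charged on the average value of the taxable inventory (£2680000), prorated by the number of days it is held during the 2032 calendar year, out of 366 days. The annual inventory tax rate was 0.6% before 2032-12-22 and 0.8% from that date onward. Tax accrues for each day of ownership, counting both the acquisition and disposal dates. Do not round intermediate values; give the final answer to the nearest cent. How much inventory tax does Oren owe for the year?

£7878.91

2032-07-09 to 2032-12-21: 166 days at 0.6% → £2680000 × 0.6% × 166/366 = £7293.1148
2032-12-22 to 2032-12-31: 10 days at 0.8% → £2680000 × 0.8% × 10/366 = £585.7923
Total = £7878.9071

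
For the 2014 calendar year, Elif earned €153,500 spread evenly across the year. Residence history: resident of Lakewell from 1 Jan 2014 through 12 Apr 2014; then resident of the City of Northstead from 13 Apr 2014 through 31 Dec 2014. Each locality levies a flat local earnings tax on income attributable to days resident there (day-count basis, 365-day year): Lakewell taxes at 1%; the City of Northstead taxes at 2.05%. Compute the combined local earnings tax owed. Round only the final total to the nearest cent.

Lakewell, 1 Jan – 12 Apr 2014: 102 days → €153,500 × 1% × 102/365 = €428.9589
The City of Northstead, 13 Apr – 31 Dec 2014: 263 days → €153,500 × 2.05% × 263/365 = €2,267.3842
Total = €2,696.3432

€2,696.34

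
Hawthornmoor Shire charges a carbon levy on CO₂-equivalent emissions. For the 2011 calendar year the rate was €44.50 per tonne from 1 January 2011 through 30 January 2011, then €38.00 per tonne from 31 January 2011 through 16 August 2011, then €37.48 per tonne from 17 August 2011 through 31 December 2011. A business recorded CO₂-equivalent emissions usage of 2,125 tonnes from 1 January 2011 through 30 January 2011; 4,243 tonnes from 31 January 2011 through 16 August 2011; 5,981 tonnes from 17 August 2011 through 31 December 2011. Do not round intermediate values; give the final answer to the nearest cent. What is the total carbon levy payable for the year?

€479,964.38

1 January – 30 January 2011: 2,125 tonnes at €44.50/tonne → €94,562.50
31 January – 16 August 2011: 4,243 tonnes at €38.00/tonne → €161,234.00
17 August – 31 December 2011: 5,981 tonnes at €37.48/tonne → €224,167.88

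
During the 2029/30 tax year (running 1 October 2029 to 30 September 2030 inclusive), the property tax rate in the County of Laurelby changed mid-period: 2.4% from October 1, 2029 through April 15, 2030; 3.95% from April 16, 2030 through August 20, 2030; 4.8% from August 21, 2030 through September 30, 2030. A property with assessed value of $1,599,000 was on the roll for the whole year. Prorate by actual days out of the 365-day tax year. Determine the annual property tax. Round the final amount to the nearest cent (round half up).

$51,310.38

October 1, 2029 – April 15, 2030: 197 days at 2.4% → $1,599,000 × 2.4% × 197/365 = $20,712.5260
April 16 – August 20, 2030: 127 days at 3.95% → $1,599,000 × 3.95% × 127/365 = $21,976.3932
August 21 – September 30, 2030: 41 days at 4.8% → $1,599,000 × 4.8% × 41/365 = $8,621.4575
Total = $51,310.3767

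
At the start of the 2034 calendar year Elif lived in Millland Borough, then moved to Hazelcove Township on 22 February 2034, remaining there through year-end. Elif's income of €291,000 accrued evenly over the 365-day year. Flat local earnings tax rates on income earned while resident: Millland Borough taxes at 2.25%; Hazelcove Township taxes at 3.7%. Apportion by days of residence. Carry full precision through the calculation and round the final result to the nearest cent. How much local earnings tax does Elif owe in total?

€10,165.87

Millland Borough, 1 January – 21 February 2034: 52 days → €291,000 × 2.25% × 52/365 = €932.7945
Hazelcove Township, 22 February – 31 December 2034: 313 days → €291,000 × 3.7% × 313/365 = €9,233.0712
Total = €10,165.8658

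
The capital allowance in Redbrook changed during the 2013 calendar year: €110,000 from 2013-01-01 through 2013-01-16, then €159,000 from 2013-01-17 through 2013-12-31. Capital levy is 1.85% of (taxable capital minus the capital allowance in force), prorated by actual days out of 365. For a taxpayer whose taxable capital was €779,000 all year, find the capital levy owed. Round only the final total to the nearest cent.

2013-01-01 to 2013-01-16: 16 days, exemption €110,000 → (€779,000 − €110,000) × 1.85% × 16/365 = €542.5315
2013-01-17 to 2013-12-31: 349 days, exemption €159,000 → (€779,000 − €159,000) × 1.85% × 349/365 = €10,967.2055
Total = €11,509.7370

€11,509.74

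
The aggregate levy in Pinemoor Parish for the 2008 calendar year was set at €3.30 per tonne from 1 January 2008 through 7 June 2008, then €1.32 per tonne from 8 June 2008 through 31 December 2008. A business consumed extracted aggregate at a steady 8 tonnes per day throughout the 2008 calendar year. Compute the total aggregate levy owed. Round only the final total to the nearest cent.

1 January – 7 June 2008: 159 days × 8 tonnes/day = 1,272 tonnes at €3.30/tonne → €4,197.60
8 June – 31 December 2008: 207 days × 8 tonnes/day = 1,656 tonnes at €1.32/tonne → €2,185.92

€6,383.52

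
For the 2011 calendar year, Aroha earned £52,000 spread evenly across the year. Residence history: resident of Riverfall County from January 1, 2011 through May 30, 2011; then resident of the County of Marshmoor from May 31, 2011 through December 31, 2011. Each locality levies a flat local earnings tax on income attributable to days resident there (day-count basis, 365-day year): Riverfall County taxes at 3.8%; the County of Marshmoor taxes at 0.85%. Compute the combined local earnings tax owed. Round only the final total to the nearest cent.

Riverfall County, January 1 – May 30, 2011: 150 days → £52,000 × 3.8% × 150/365 = £812.0548
The County of Marshmoor, May 31 – December 31, 2011: 215 days → £52,000 × 0.85% × 215/365 = £260.3562
Total = £1,072.4110

£1,072.41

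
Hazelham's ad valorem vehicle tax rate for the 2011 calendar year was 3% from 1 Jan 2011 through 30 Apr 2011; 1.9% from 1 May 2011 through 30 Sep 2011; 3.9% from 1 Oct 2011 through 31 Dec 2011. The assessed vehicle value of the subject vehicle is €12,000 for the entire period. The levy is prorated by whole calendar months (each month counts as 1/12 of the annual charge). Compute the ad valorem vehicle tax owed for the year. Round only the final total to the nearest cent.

€332.00

1 Jan – 30 Apr 2011: 4 months at 3% → €12,000 × 3% × 4/12 = €120.0000
1 May – 30 Sep 2011: 5 months at 1.9% → €12,000 × 1.9% × 5/12 = €95.0000
1 Oct – 31 Dec 2011: 3 months at 3.9% → €12,000 × 3.9% × 3/12 = €117.0000
Total = €332.0000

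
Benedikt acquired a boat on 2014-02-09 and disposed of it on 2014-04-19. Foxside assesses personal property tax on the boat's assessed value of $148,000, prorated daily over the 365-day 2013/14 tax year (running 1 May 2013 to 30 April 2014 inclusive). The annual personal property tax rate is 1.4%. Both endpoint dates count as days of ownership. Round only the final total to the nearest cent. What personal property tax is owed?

Days held (2014-02-09 to 2014-04-19): 70 out of 365
Tax = $148,000 × 1.4% × 70/365 = $397.3699

$397.37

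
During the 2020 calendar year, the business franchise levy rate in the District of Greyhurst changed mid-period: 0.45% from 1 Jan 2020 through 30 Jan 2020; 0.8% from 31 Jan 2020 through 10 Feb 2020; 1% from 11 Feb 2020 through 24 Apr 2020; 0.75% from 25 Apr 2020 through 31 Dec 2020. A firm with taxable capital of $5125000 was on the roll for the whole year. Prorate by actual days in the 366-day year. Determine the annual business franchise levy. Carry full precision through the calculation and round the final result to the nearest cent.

1 Jan – 30 Jan 2020: 30 days at 0.45% → $5125000 × 0.45% × 30/366 = $1890.3689
31 Jan – 10 Feb 2020: 11 days at 0.8% → $5125000 × 0.8% × 11/366 = $1232.2404
11 Feb – 24 Apr 2020: 74 days at 1% → $5125000 × 1% × 74/366 = $10362.0219
25 Apr – 31 Dec 2020: 251 days at 0.75% → $5125000 × 0.75% × 251/366 = $26360.1434
Total = $39844.7746

$39844.77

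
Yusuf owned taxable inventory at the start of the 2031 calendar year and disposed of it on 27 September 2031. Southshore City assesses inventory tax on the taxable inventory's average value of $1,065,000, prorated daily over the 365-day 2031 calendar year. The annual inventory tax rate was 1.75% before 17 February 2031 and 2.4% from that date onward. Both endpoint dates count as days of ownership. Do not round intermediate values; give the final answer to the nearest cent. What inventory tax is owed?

$18,016.01

1 January – 16 February 2031: 47 days at 1.75% → $1,065,000 × 1.75% × 47/365 = $2,399.8973
17 February – 27 September 2031: 223 days at 2.4% → $1,065,000 × 2.4% × 223/365 = $15,616.1096
Total = $18,016.0068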